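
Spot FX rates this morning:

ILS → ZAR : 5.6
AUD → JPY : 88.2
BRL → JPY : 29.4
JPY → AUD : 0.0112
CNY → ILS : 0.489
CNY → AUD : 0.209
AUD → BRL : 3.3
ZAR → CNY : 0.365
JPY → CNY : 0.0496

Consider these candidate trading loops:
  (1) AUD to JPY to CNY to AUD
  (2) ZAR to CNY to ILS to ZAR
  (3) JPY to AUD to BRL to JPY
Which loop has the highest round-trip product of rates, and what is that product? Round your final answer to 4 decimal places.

(1) 88.2 × 0.0496 × 0.209 = 0.91432
(2) 0.365 × 0.489 × 5.6 = 0.99952
(3) 0.0112 × 3.3 × 29.4 = 1.08662
Highest is cycle (3) at 1.0866 (>1, arbitrage).

1.0866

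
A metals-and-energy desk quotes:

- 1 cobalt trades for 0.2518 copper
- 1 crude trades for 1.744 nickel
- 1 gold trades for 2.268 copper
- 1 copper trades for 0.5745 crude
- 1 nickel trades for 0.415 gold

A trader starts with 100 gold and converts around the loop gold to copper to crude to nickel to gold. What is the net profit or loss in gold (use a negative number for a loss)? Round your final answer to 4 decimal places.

100 gold × 2.268 = 226.8 copper
226.8 copper × 0.5745 = 130.2966 crude
130.2966 crude × 1.744 = 227.2372704 nickel
227.2372704 nickel × 0.415 = 94.303467216 gold
Net change: 94.303467216 − 100 = -5.696532784 gold

-5.6965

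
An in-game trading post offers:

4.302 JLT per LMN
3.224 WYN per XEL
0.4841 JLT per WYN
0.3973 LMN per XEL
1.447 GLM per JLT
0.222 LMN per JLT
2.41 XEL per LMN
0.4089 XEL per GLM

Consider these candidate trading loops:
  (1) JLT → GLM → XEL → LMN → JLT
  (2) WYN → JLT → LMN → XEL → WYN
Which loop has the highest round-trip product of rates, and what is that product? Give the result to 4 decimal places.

(1) 1.447 × 0.4089 × 0.3973 × 4.302 = 1.01129
(2) 0.4841 × 0.222 × 2.41 × 3.224 = 0.83503
Highest is cycle (1) at 1.0113 (>1, arbitrage).

1.0113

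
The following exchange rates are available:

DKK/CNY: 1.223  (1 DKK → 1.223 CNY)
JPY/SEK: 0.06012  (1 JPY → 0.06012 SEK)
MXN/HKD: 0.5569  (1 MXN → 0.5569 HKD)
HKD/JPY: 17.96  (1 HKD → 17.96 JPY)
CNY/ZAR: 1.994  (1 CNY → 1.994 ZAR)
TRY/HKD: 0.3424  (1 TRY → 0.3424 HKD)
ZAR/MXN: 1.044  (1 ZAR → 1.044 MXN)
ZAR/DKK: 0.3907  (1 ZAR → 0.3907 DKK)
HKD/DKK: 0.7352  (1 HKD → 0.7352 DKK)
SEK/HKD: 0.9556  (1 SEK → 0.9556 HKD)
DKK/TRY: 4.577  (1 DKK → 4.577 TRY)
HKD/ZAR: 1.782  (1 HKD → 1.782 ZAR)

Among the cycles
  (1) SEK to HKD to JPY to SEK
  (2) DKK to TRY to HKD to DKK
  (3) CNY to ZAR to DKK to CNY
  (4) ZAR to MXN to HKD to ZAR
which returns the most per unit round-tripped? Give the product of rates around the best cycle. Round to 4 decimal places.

(1) 0.9556 × 17.96 × 0.06012 = 1.03181
(2) 4.577 × 0.3424 × 0.7352 = 1.15218
(3) 1.994 × 0.3907 × 1.223 = 0.95279
(4) 1.044 × 0.5569 × 1.782 = 1.03606
Highest is cycle (2) at 1.1522 (>1, arbitrage).

1.1522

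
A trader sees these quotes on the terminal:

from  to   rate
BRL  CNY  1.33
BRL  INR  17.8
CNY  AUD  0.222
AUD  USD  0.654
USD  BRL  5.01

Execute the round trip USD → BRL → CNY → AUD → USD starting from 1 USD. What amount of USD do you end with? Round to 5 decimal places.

1 USD × 5.01 = 5.01 BRL
5.01 BRL × 1.33 = 6.6633 CNY
6.6633 CNY × 0.222 = 1.4792526 AUD
1.4792526 AUD × 0.654 = 0.9674312004 USD

0.96743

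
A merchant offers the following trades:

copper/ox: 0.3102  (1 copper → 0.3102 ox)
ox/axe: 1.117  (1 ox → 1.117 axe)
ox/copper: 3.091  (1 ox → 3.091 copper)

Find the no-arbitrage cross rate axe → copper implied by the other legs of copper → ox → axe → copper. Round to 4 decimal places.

2.8861

Known legs of the cycle: 0.3102 × 1.117 = 0.3464934
For no arbitrage the full-cycle product must be 1, so the missing rate is 1 / 0.3464934 ≈ 2.886058.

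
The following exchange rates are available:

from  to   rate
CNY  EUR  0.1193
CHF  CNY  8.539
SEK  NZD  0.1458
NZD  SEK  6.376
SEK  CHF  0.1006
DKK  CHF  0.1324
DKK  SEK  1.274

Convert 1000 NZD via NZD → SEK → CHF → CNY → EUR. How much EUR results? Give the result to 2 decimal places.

1000 NZD × 6.376 = 6376 SEK
6376 SEK × 0.1006 = 641.4256 CHF
641.4256 CHF × 8.539 = 5477.1331984 CNY
5477.1331984 CNY × 0.1193 = 653.42199056912 EUR

653.42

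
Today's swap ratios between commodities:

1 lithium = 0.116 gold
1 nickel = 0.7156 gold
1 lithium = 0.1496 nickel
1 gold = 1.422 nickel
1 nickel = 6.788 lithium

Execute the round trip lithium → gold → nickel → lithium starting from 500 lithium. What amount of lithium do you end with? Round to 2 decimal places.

500 lithium × 0.116 = 58 gold
58 gold × 1.422 = 82.476 nickel
82.476 nickel × 6.788 = 559.847088 lithium

559.85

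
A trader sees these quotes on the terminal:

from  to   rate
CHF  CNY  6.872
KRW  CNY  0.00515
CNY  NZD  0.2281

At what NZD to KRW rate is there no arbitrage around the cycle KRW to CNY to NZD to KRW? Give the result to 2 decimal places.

Known legs of the cycle: 0.00515 × 0.2281 = 0.001174715
For no arbitrage the full-cycle product must be 1, so the missing rate is 1 / 0.001174715 ≈ 851.2703.

851.27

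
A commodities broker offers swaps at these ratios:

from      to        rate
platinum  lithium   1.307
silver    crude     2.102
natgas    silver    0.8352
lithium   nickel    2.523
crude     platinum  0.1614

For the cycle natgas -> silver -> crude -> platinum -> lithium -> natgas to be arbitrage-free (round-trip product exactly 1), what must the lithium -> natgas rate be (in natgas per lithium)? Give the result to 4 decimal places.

2.7002

Known legs of the cycle: 0.8352 × 2.102 × 0.1614 × 1.307 = 0.37034144376192
For no arbitrage the full-cycle product must be 1, so the missing rate is 1 / 0.37034144376192 ≈ 2.700211.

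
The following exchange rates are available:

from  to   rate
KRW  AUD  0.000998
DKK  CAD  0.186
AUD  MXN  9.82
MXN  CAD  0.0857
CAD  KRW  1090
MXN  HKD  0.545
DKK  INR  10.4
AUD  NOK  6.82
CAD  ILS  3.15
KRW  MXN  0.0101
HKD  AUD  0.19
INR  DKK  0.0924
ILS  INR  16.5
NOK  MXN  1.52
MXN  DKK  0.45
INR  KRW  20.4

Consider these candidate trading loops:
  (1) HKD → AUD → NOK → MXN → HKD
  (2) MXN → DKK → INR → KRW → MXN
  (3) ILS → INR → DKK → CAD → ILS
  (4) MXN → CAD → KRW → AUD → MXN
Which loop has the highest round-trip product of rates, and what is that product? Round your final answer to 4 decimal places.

(1) 0.19 × 6.82 × 1.52 × 0.545 = 1.07344
(2) 0.45 × 10.4 × 20.4 × 0.0101 = 0.96427
(3) 16.5 × 0.0924 × 0.186 × 3.15 = 0.89326
(4) 0.0857 × 1090 × 0.000998 × 9.82 = 0.91548
Highest is cycle (1) at 1.0734 (>1, arbitrage).

1.0734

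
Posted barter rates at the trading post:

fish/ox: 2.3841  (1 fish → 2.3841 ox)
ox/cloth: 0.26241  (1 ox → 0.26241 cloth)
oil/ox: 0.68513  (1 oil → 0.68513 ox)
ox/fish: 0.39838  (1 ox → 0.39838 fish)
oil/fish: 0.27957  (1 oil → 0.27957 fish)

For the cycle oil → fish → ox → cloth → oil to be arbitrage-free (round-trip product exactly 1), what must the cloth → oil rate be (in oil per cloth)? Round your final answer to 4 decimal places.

Known legs of the cycle: 0.27957 × 2.3841 × 0.26241 = 0.17490225765717
For no arbitrage the full-cycle product must be 1, so the missing rate is 1 / 0.17490225765717 ≈ 5.717479.

5.7175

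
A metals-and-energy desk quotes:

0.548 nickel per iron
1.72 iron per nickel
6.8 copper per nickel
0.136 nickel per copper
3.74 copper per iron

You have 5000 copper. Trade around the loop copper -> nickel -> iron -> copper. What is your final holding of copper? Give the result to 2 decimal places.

5000 copper × 0.136 = 680 nickel
680 nickel × 1.72 = 1169.6 iron
1169.6 iron × 3.74 = 4374.304 copper

4374.30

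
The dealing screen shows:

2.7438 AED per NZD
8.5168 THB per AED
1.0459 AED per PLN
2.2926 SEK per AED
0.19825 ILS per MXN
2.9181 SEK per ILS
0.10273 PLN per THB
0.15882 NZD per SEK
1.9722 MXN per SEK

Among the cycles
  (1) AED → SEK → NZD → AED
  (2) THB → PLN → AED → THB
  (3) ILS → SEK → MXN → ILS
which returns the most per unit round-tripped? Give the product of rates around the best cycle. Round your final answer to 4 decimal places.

(1) 2.2926 × 0.15882 × 2.7438 = 0.99905
(2) 0.10273 × 1.0459 × 8.5168 = 0.91509
(3) 2.9181 × 1.9722 × 0.19825 = 1.14094
Highest is cycle (3) at 1.1409 (>1, arbitrage).

1.1409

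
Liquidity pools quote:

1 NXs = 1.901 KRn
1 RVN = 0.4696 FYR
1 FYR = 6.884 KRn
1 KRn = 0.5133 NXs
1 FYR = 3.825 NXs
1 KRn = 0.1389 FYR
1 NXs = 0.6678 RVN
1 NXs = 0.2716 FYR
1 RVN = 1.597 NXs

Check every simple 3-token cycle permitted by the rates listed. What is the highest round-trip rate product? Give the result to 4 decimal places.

RVN→FYR→NXs→RVN: 0.4696 × 3.825 × 0.6678 = 1.19952
NXs→KRn→FYR→NXs: 1.901 × 0.1389 × 3.825 = 1.00999
NXs→FYR→KRn→NXs: 0.2716 × 6.884 × 0.5133 = 0.95971
Maximum is RVN→FYR→NXs→RVN at 1.1995; arbitrage exists.

1.1995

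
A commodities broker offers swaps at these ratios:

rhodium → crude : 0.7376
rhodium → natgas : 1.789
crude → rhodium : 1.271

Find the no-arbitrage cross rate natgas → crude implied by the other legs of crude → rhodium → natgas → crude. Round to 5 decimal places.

Known legs of the cycle: 1.271 × 1.789 = 2.273819
For no arbitrage the full-cycle product must be 1, so the missing rate is 1 / 2.273819 ≈ 0.4397887.

0.43979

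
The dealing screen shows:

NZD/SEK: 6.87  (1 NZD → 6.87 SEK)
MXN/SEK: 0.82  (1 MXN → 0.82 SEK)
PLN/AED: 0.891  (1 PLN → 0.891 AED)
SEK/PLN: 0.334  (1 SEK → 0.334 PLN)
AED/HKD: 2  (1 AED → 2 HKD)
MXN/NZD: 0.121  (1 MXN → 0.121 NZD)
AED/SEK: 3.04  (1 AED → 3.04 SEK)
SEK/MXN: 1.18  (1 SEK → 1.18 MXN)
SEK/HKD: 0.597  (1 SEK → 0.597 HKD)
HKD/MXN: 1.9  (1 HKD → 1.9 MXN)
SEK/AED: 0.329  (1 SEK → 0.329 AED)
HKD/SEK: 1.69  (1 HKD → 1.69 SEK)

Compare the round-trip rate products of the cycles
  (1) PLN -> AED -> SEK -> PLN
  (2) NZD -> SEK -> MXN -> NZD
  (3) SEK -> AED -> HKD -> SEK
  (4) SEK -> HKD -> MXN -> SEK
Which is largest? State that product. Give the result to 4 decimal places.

1.1120

(1) 0.891 × 3.04 × 0.334 = 0.90469
(2) 6.87 × 1.18 × 0.121 = 0.98090
(3) 0.329 × 2 × 1.69 = 1.11202
(4) 0.597 × 1.9 × 0.82 = 0.93013
Highest is cycle (3) at 1.1120 (>1, arbitrage).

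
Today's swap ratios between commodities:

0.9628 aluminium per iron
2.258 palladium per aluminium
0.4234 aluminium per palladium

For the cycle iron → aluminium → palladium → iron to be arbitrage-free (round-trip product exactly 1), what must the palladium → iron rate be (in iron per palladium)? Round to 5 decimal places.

0.45998

Known legs of the cycle: 0.9628 × 2.258 = 2.1740024
For no arbitrage the full-cycle product must be 1, so the missing rate is 1 / 2.1740024 ≈ 0.4599811.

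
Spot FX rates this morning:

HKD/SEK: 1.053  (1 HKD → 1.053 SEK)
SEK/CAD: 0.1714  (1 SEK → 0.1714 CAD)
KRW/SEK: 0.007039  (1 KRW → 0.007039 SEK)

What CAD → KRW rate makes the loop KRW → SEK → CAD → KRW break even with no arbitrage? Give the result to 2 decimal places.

Known legs of the cycle: 0.007039 × 0.1714 = 0.0012064846
For no arbitrage the full-cycle product must be 1, so the missing rate is 1 / 0.0012064846 ≈ 828.8543.

828.85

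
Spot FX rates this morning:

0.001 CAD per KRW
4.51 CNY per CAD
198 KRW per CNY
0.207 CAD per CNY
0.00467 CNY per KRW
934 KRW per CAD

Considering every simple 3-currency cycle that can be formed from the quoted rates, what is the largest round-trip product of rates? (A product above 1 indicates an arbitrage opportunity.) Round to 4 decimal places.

KRW→CNY→CAD→KRW: 0.00467 × 0.207 × 934 = 0.90289
KRW→CAD→CNY→KRW: 0.001 × 4.51 × 198 = 0.89298
Maximum is KRW→CNY→CAD→KRW at 0.9029; no arbitrage — every cycle loses value.

0.9029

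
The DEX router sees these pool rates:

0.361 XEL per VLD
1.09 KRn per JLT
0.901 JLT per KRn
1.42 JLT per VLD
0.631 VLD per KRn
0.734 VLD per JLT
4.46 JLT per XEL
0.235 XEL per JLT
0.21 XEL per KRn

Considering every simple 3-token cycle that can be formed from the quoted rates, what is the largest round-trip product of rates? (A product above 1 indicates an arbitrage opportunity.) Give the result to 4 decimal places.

1.1818

VLD→XEL→JLT→VLD: 0.361 × 4.46 × 0.734 = 1.18178
KRn→XEL→JLT→KRn: 0.21 × 4.46 × 1.09 = 1.02089
KRn→VLD→JLT→KRn: 0.631 × 1.42 × 1.09 = 0.97666
Maximum is VLD→XEL→JLT→VLD at 1.1818; arbitrage exists.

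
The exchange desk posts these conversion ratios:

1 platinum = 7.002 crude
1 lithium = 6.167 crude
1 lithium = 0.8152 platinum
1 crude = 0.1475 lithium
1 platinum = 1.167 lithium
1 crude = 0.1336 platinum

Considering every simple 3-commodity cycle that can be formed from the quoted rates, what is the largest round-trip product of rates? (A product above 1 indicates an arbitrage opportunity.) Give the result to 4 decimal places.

0.9615

crude→platinum→lithium→crude: 0.1336 × 1.167 × 6.167 = 0.96150
crude→lithium→platinum→crude: 0.1475 × 0.8152 × 7.002 = 0.84193
Maximum is crude→platinum→lithium→crude at 0.9615; no arbitrage — every cycle loses value.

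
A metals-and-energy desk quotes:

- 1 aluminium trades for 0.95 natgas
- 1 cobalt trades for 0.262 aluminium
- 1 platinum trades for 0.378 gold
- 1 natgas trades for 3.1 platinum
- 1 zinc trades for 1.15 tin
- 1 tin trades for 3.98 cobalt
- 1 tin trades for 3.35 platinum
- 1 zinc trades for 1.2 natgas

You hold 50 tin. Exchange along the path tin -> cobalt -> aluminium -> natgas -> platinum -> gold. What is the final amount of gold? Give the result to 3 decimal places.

50 tin × 3.98 = 199 cobalt
199 cobalt × 0.262 = 52.138 aluminium
52.138 aluminium × 0.95 = 49.5311 natgas
49.5311 natgas × 3.1 = 153.54641 platinum
153.54641 platinum × 0.378 = 58.04054298 gold

58.041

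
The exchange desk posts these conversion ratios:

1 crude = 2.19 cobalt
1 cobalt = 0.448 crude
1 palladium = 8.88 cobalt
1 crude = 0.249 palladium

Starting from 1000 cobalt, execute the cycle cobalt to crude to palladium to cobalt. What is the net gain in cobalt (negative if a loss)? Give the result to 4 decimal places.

-9.4182

1000 cobalt × 0.448 = 448 crude
448 crude × 0.249 = 111.552 palladium
111.552 palladium × 8.88 = 990.58176 cobalt
Net change: 990.58176 − 1000 = -9.41824 cobalt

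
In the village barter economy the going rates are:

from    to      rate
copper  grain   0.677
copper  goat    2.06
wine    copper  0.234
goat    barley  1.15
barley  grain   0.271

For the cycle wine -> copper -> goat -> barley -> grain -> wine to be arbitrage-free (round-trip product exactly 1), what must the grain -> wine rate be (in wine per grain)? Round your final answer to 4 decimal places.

6.6566

Known legs of the cycle: 0.234 × 2.06 × 1.15 × 0.271 = 0.150227766
For no arbitrage the full-cycle product must be 1, so the missing rate is 1 / 0.150227766 ≈ 6.656559.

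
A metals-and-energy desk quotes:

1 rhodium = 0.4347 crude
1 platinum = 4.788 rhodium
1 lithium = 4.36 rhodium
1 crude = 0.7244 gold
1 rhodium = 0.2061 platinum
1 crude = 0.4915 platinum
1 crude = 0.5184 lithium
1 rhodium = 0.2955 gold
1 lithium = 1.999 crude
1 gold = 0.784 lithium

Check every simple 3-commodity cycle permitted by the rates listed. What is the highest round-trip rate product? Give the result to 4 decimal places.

1.1353

lithium→crude→gold→lithium: 1.999 × 0.7244 × 0.784 = 1.13529
rhodium→crude→platinum→rhodium: 0.4347 × 0.4915 × 4.788 = 1.02298
lithium→rhodium→gold→lithium: 4.36 × 0.2955 × 0.784 = 1.01009
lithium→rhodium→crude→lithium: 4.36 × 0.4347 × 0.5184 = 0.98252
Maximum is lithium→crude→gold→lithium at 1.1353; arbitrage exists.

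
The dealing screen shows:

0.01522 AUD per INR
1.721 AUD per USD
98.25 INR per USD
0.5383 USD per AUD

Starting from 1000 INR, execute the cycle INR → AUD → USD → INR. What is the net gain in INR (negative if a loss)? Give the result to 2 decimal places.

-195.05

1000 INR × 0.01522 = 15.22 AUD
15.22 AUD × 0.5383 = 8.192926 USD
8.192926 USD × 98.25 = 804.9549795 INR
Net change: 804.9549795 − 1000 = -195.0450205 INR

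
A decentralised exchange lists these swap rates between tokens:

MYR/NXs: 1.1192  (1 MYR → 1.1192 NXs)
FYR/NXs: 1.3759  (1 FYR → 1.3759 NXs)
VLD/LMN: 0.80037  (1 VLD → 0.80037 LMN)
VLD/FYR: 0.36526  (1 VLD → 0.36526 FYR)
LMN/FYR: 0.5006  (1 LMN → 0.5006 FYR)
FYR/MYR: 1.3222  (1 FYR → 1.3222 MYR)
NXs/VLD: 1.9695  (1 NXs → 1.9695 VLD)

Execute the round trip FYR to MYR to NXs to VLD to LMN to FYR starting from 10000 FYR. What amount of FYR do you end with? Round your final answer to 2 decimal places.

11677.30

10000 FYR × 1.3222 = 13222 MYR
13222 MYR × 1.1192 = 14798.0624 NXs
14798.0624 NXs × 1.9695 = 29144.7838968 VLD
29144.7838968 VLD × 0.80037 = 23326.610687481816 LMN
23326.610687481816 LMN × 0.5006 = 11677.3013101533970896 FYR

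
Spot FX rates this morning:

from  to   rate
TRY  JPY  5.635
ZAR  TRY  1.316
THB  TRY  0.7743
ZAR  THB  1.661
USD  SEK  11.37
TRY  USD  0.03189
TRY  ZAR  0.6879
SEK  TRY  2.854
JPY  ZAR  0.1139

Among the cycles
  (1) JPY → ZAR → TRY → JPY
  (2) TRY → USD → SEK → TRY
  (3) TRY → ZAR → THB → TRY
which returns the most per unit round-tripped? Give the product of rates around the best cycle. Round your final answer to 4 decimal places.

(1) 0.1139 × 1.316 × 5.635 = 0.84464
(2) 0.03189 × 11.37 × 2.854 = 1.03483
(3) 0.6879 × 1.661 × 0.7743 = 0.88472
Highest is cycle (2) at 1.0348 (>1, arbitrage).

1.0348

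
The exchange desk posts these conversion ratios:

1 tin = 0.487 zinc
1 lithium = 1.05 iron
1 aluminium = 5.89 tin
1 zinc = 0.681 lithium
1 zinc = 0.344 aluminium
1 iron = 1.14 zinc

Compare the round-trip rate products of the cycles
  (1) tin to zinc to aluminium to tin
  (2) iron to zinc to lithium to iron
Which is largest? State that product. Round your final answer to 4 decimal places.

0.9867

(1) 0.487 × 0.344 × 5.89 = 0.98674
(2) 1.14 × 0.681 × 1.05 = 0.81516
Highest is cycle (1) at 0.9867 (≤1, no arbitrage).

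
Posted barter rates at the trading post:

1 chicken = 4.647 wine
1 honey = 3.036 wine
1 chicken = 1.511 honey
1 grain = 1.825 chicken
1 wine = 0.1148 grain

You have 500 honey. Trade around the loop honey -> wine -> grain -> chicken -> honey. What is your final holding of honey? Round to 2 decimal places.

480.55

500 honey × 3.036 = 1518 wine
1518 wine × 0.1148 = 174.2664 grain
174.2664 grain × 1.825 = 318.03618 chicken
318.03618 chicken × 1.511 = 480.55266798 honey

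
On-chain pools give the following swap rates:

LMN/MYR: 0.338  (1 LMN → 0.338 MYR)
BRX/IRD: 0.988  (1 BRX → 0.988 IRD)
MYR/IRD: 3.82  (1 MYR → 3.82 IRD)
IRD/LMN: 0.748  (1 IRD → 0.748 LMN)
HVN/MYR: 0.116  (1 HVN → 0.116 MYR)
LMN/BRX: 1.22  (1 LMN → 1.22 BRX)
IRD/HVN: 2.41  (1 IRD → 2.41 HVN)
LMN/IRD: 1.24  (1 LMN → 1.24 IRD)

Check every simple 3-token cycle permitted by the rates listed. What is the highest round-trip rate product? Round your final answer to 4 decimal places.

1.0679

IRD→HVN→MYR→IRD: 2.41 × 0.116 × 3.82 = 1.06792
LMN→MYR→IRD→LMN: 0.338 × 3.82 × 0.748 = 0.96579
LMN→BRX→IRD→LMN: 1.22 × 0.988 × 0.748 = 0.90161
Maximum is IRD→HVN→MYR→IRD at 1.0679; arbitrage exists.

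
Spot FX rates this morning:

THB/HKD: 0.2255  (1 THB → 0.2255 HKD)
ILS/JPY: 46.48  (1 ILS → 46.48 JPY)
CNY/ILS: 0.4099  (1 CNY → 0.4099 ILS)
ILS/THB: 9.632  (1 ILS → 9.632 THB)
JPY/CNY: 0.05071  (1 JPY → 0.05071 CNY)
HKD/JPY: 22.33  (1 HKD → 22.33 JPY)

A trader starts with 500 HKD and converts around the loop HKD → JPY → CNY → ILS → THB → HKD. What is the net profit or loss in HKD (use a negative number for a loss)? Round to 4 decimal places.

4.0728

500 HKD × 22.33 = 11165 JPY
11165 JPY × 0.05071 = 566.17715 CNY
566.17715 CNY × 0.4099 = 232.076013785 ILS
232.076013785 ILS × 9.632 = 2235.35616477712 THB
2235.35616477712 THB × 0.2255 = 504.07281515724056 HKD
Net change: 504.07281515724056 − 500 = 4.07281515724056 HKD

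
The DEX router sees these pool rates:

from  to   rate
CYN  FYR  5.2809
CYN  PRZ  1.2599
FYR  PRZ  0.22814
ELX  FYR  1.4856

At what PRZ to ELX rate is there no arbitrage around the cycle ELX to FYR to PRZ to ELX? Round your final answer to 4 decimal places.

Known legs of the cycle: 1.4856 × 0.22814 = 0.338924784
For no arbitrage the full-cycle product must be 1, so the missing rate is 1 / 0.338924784 ≈ 2.950507.

2.9505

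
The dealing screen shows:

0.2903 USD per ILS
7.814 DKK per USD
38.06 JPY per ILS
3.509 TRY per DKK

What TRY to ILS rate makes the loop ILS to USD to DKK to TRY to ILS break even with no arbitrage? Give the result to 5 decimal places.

Known legs of the cycle: 0.2903 × 7.814 × 3.509 = 7.9598303378
For no arbitrage the full-cycle product must be 1, so the missing rate is 1 / 7.9598303378 ≈ 0.1256308.

0.12563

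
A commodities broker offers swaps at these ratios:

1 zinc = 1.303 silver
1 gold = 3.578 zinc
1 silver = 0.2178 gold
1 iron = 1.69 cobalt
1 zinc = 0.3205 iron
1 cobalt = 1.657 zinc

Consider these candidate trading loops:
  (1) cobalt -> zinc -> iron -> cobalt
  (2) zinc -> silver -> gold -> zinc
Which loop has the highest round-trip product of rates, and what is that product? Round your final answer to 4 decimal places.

1.0154

(1) 1.657 × 0.3205 × 1.69 = 0.89751
(2) 1.303 × 0.2178 × 3.578 = 1.01541
Highest is cycle (2) at 1.0154 (>1, arbitrage).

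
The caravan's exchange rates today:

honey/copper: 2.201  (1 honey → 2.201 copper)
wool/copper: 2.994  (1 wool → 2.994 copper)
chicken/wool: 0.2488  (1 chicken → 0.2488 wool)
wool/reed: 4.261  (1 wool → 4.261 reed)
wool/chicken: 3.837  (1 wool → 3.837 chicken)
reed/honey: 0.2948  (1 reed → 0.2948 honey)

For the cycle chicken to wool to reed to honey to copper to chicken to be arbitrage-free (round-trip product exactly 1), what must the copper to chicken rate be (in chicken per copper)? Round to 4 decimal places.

1.4538

Known legs of the cycle: 0.2488 × 4.261 × 0.2948 × 2.201 = 0.68787485133664
For no arbitrage the full-cycle product must be 1, so the missing rate is 1 / 0.68787485133664 ≈ 1.453753.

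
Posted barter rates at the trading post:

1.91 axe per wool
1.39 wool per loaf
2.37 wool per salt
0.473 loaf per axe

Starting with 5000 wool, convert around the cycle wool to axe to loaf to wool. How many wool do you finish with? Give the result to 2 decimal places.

5000 wool × 1.91 = 9550 axe
9550 axe × 0.473 = 4517.15 loaf
4517.15 loaf × 1.39 = 6278.8385 wool

6278.84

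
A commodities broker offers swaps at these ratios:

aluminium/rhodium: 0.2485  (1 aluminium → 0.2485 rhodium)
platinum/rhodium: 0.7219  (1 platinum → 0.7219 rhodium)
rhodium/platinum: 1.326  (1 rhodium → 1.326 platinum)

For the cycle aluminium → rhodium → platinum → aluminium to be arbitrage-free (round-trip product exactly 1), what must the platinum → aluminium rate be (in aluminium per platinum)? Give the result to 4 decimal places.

3.0348

Known legs of the cycle: 0.2485 × 1.326 = 0.329511
For no arbitrage the full-cycle product must be 1, so the missing rate is 1 / 0.329511 ≈ 3.034800.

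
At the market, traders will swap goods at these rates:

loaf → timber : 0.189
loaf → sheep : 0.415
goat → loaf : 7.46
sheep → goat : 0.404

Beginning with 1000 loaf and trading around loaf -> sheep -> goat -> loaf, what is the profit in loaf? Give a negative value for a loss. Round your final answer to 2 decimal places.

1000 loaf × 0.415 = 415 sheep
415 sheep × 0.404 = 167.66 goat
167.66 goat × 7.46 = 1250.7436 loaf
Net change: 1250.7436 − 1000 = 250.7436 loaf

250.74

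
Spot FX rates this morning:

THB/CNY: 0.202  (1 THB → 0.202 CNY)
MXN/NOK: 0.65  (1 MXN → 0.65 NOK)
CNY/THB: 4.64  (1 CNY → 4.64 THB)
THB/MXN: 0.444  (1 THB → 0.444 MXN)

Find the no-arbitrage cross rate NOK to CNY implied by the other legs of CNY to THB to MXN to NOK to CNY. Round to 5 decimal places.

0.74677

Known legs of the cycle: 4.64 × 0.444 × 0.65 = 1.339104
For no arbitrage the full-cycle product must be 1, so the missing rate is 1 / 1.339104 ≈ 0.7467680.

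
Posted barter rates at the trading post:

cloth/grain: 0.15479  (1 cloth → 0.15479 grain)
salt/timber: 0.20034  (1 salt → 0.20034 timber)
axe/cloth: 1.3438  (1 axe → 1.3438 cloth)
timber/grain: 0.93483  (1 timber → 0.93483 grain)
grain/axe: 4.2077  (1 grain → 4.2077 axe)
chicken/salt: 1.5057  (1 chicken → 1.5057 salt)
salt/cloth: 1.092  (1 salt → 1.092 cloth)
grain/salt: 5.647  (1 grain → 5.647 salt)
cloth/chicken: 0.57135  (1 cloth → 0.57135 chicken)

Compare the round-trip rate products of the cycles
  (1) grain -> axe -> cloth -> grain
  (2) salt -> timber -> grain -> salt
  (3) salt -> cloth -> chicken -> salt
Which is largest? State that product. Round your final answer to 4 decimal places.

(1) 4.2077 × 1.3438 × 0.15479 = 0.87523
(2) 0.20034 × 0.93483 × 5.647 = 1.05759
(3) 1.092 × 0.57135 × 1.5057 = 0.93943
Highest is cycle (2) at 1.0576 (>1, arbitrage).

1.0576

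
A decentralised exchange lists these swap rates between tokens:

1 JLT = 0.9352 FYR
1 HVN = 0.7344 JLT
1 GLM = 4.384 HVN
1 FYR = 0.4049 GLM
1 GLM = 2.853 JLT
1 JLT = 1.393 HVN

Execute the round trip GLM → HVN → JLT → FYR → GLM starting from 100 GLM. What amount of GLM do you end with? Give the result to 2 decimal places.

100 GLM × 4.384 = 438.4 HVN
438.4 HVN × 0.7344 = 321.96096 JLT
321.96096 JLT × 0.9352 = 301.097889792 FYR
301.097889792 FYR × 0.4049 = 121.9145355767808 GLM

121.91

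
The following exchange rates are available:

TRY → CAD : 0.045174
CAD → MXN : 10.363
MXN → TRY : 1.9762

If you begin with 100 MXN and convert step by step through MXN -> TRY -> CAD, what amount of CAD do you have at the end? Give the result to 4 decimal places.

8.9273

100 MXN × 1.9762 = 197.62 TRY
197.62 TRY × 0.045174 = 8.92728588 CAD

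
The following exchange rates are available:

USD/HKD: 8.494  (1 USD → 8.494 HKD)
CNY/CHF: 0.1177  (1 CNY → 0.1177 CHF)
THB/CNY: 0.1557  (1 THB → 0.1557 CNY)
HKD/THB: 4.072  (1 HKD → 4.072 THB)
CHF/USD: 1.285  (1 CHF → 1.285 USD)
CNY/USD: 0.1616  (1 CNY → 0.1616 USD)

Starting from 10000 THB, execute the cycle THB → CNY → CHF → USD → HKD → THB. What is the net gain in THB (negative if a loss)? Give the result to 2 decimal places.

-1855.05

10000 THB × 0.1557 = 1557 CNY
1557 CNY × 0.1177 = 183.2589 CHF
183.2589 CHF × 1.285 = 235.4876865 USD
235.4876865 USD × 8.494 = 2000.232409131 HKD
2000.232409131 HKD × 4.072 = 8144.946369981432 THB
Net change: 8144.946369981432 − 10000 = -1855.053630018568 THB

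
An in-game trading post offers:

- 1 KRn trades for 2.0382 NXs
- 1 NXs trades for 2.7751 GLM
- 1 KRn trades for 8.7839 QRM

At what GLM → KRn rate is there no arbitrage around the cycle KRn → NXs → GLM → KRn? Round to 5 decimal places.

0.17680

Known legs of the cycle: 2.0382 × 2.7751 = 5.65620882
For no arbitrage the full-cycle product must be 1, so the missing rate is 1 / 5.65620882 ≈ 0.1767969.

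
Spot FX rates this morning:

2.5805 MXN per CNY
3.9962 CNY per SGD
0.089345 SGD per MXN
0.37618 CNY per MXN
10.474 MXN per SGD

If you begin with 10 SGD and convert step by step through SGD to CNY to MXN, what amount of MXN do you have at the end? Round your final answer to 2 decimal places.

103.12

10 SGD × 3.9962 = 39.962 CNY
39.962 CNY × 2.5805 = 103.121941 MXN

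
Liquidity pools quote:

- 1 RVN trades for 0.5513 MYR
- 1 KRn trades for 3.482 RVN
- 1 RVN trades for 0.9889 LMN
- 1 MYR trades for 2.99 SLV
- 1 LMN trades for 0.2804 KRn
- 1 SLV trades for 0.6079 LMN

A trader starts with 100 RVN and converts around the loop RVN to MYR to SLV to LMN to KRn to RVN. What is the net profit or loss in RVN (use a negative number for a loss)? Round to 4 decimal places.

100 RVN × 0.5513 = 55.13 MYR
55.13 MYR × 2.99 = 164.8387 SLV
164.8387 SLV × 0.6079 = 100.20544573 LMN
100.20544573 LMN × 0.2804 = 28.097606982692 KRn
28.097606982692 KRn × 3.482 = 97.835867513733544 RVN
Net change: 97.835867513733544 − 100 = -2.164132486266456 RVN

-2.1641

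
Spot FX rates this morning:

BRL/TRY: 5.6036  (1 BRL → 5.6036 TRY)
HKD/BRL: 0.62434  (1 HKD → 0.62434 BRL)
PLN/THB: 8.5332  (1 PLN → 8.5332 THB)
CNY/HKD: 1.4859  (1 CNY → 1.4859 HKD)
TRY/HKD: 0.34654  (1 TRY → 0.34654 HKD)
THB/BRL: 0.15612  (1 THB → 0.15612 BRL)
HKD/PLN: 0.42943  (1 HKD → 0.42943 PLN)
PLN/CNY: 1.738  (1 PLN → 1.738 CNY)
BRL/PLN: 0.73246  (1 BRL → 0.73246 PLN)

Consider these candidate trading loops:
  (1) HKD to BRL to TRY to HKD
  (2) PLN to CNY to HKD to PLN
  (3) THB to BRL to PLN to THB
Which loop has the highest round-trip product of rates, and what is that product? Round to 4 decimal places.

(1) 0.62434 × 5.6036 × 0.34654 = 1.21239
(2) 1.738 × 1.4859 × 0.42943 = 1.10900
(3) 0.15612 × 0.73246 × 8.5332 = 0.97579
Highest is cycle (1) at 1.2124 (>1, arbitrage).

1.2124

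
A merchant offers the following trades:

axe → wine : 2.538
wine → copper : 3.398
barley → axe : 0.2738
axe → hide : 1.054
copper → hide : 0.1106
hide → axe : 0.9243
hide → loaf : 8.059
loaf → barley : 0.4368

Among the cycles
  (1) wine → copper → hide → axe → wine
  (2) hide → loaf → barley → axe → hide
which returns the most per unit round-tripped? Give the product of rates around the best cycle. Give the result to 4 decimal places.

(1) 3.398 × 0.1106 × 0.9243 × 2.538 = 0.88162
(2) 8.059 × 0.4368 × 0.2738 × 1.054 = 1.01587
Highest is cycle (2) at 1.0159 (>1, arbitrage).

1.0159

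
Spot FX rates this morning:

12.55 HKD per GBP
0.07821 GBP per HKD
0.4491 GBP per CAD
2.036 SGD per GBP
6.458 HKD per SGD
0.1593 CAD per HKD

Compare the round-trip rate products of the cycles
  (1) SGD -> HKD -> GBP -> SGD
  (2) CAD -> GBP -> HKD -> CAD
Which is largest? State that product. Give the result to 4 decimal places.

1.0283

(1) 6.458 × 0.07821 × 2.036 = 1.02834
(2) 0.4491 × 12.55 × 0.1593 = 0.89785
Highest is cycle (1) at 1.0283 (>1, arbitrage).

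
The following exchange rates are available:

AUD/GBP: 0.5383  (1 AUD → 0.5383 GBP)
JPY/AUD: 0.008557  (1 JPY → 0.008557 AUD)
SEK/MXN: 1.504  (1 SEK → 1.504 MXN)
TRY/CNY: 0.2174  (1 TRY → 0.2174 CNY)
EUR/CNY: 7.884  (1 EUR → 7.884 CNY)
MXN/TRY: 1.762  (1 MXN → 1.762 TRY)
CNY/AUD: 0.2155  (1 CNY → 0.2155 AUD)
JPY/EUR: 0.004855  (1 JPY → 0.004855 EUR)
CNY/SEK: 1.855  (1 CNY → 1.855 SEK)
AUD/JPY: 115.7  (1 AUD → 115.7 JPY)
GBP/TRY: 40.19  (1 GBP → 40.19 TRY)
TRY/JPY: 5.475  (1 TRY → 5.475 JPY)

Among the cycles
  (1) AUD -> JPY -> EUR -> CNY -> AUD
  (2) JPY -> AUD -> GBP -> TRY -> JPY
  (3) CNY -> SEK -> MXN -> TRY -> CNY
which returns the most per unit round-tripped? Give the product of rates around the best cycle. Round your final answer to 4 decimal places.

(1) 115.7 × 0.004855 × 7.884 × 0.2155 = 0.95437
(2) 0.008557 × 0.5383 × 40.19 × 5.475 = 1.01356
(3) 1.855 × 1.504 × 1.762 × 0.2174 = 1.06870
Highest is cycle (3) at 1.0687 (>1, arbitrage).

1.0687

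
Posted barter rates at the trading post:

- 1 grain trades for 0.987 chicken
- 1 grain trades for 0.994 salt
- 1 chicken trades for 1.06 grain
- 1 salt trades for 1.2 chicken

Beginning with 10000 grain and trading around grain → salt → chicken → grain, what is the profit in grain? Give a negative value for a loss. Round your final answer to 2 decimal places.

2643.68

10000 grain × 0.994 = 9940 salt
9940 salt × 1.2 = 11928 chicken
11928 chicken × 1.06 = 12643.68 grain
Net change: 12643.68 − 10000 = 2643.68 grain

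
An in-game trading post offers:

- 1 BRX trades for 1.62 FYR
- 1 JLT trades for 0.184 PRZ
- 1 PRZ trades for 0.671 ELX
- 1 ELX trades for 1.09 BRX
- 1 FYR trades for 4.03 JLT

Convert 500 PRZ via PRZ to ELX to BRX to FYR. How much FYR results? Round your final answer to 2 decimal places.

500 PRZ × 0.671 = 335.5 ELX
335.5 ELX × 1.09 = 365.695 BRX
365.695 BRX × 1.62 = 592.4259 FYR

592.43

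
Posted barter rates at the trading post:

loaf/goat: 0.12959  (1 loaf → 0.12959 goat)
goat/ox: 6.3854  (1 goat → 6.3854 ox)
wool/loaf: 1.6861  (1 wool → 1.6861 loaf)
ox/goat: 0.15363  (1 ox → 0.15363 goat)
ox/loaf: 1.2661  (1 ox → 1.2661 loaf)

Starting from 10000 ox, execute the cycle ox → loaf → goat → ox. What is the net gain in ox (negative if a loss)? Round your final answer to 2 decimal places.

476.77

10000 ox × 1.2661 = 12661 loaf
12661 loaf × 0.12959 = 1640.73899 goat
1640.73899 goat × 6.3854 = 10476.774746746 ox
Net change: 10476.774746746 − 10000 = 476.774746746 ox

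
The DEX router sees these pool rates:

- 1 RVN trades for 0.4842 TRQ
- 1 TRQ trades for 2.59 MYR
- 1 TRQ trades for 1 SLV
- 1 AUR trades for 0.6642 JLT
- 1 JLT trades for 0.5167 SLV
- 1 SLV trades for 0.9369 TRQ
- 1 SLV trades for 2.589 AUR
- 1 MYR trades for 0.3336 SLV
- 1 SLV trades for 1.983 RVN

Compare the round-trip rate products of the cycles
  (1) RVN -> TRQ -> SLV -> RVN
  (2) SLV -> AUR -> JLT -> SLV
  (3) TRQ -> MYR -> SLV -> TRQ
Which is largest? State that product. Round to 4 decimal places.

(1) 0.4842 × 1 × 1.983 = 0.96017
(2) 2.589 × 0.6642 × 0.5167 = 0.88852
(3) 2.59 × 0.3336 × 0.9369 = 0.80950
Highest is cycle (1) at 0.9602 (≤1, no arbitrage).

0.9602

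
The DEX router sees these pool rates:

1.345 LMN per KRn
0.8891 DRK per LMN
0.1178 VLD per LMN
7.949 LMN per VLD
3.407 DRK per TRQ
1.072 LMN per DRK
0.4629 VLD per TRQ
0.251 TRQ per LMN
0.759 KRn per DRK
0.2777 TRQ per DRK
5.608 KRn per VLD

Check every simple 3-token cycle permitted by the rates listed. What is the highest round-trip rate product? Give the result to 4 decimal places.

0.9236

TRQ→VLD→LMN→TRQ: 0.4629 × 7.949 × 0.251 = 0.92358
TRQ→DRK→LMN→TRQ: 3.407 × 1.072 × 0.251 = 0.91673
KRn→LMN→DRK→KRn: 1.345 × 0.8891 × 0.759 = 0.90764
KRn→LMN→VLD→KRn: 1.345 × 0.1178 × 5.608 = 0.88854
Maximum is TRQ→VLD→LMN→TRQ at 0.9236; no arbitrage — every cycle loses value.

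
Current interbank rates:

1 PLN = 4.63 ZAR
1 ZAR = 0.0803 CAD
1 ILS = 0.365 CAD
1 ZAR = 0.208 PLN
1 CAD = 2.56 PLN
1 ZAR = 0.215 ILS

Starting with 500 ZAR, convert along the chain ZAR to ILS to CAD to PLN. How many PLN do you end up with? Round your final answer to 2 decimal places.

500 ZAR × 0.215 = 107.5 ILS
107.5 ILS × 0.365 = 39.2375 CAD
39.2375 CAD × 2.56 = 100.448 PLN

100.45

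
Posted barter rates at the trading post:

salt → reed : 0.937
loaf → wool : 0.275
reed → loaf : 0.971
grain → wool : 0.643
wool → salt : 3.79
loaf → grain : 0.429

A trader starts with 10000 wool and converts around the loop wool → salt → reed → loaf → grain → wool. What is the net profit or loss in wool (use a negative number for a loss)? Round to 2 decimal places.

-488.12

10000 wool × 3.79 = 37900 salt
37900 salt × 0.937 = 35512.3 reed
35512.3 reed × 0.971 = 34482.4433 loaf
34482.4433 loaf × 0.429 = 14792.9681757 grain
14792.9681757 grain × 0.643 = 9511.8785369751 wool
Net change: 9511.8785369751 − 10000 = -488.1214630249 wool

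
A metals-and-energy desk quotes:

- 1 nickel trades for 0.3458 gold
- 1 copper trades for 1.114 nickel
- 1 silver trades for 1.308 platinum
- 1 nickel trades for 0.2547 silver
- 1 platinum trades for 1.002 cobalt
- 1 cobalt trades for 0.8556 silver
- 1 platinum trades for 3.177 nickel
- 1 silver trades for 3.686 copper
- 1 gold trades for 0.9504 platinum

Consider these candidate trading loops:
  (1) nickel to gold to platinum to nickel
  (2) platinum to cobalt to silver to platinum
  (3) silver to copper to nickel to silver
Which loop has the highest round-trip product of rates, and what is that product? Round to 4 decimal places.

1.1214

(1) 0.3458 × 0.9504 × 3.177 = 1.04412
(2) 1.002 × 0.8556 × 1.308 = 1.12136
(3) 3.686 × 1.114 × 0.2547 = 1.04585
Highest is cycle (2) at 1.1214 (>1, arbitrage).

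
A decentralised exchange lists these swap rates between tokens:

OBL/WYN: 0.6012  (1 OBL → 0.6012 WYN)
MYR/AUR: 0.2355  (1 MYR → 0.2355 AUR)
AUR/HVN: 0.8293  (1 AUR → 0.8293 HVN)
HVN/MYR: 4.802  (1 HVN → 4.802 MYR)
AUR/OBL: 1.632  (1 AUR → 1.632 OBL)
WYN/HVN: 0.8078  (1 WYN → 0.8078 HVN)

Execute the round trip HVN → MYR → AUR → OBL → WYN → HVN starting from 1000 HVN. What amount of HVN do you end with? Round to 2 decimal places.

896.31

1000 HVN × 4.802 = 4802 MYR
4802 MYR × 0.2355 = 1130.871 AUR
1130.871 AUR × 1.632 = 1845.581472 OBL
1845.581472 OBL × 0.6012 = 1109.5635809664 WYN
1109.5635809664 WYN × 0.8078 = 896.30546070465792 HVN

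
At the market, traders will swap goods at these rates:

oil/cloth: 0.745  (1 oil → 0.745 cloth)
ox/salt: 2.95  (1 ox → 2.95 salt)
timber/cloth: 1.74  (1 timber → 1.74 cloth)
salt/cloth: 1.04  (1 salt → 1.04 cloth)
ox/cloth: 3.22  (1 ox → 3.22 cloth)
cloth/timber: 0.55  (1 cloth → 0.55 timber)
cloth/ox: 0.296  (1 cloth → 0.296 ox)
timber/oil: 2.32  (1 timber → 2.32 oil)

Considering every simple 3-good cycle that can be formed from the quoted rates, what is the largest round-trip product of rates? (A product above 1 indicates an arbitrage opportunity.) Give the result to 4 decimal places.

0.9506

timber→oil→cloth→timber: 2.32 × 0.745 × 0.55 = 0.95062
salt→cloth→ox→salt: 1.04 × 0.296 × 2.95 = 0.90813
Maximum is timber→oil→cloth→timber at 0.9506; no arbitrage — every cycle loses value.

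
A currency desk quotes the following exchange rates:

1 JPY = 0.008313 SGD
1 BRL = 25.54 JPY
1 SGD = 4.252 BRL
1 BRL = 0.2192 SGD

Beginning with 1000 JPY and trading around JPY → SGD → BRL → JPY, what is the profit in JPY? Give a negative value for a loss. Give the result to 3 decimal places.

1000 JPY × 0.008313 = 8.313 SGD
8.313 SGD × 4.252 = 35.346876 BRL
35.346876 BRL × 25.54 = 902.75921304 JPY
Net change: 902.75921304 − 1000 = -97.24078696 JPY

-97.241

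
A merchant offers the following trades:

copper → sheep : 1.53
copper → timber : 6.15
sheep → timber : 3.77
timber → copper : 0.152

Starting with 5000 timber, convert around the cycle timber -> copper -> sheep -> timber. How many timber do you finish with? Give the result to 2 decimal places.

4383.76

5000 timber × 0.152 = 760 copper
760 copper × 1.53 = 1162.8 sheep
1162.8 sheep × 3.77 = 4383.756 timber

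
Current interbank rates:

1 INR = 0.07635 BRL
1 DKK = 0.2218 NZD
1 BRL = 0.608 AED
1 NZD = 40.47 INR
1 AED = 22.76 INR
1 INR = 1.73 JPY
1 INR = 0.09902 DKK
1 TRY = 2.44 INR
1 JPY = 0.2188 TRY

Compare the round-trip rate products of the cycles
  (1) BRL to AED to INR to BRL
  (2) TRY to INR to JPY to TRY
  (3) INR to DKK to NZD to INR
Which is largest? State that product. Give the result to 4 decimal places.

(1) 0.608 × 22.76 × 0.07635 = 1.05654
(2) 2.44 × 1.73 × 0.2188 = 0.92360
(3) 0.09902 × 0.2218 × 40.47 = 0.88883
Highest is cycle (1) at 1.0565 (>1, arbitrage).

1.0565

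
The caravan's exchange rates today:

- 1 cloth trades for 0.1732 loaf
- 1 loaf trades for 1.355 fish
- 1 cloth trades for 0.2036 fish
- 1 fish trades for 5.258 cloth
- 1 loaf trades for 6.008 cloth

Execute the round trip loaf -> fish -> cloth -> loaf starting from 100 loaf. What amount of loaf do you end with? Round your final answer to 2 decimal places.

123.40

100 loaf × 1.355 = 135.5 fish
135.5 fish × 5.258 = 712.459 cloth
712.459 cloth × 0.1732 = 123.3978988 loaf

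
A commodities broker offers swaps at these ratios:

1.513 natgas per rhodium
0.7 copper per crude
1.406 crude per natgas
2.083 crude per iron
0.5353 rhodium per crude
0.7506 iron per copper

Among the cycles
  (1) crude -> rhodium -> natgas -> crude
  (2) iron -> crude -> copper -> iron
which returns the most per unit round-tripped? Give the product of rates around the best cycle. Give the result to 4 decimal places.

(1) 0.5353 × 1.513 × 1.406 = 1.13873
(2) 2.083 × 0.7 × 0.7506 = 1.09445
Highest is cycle (1) at 1.1387 (>1, arbitrage).

1.1387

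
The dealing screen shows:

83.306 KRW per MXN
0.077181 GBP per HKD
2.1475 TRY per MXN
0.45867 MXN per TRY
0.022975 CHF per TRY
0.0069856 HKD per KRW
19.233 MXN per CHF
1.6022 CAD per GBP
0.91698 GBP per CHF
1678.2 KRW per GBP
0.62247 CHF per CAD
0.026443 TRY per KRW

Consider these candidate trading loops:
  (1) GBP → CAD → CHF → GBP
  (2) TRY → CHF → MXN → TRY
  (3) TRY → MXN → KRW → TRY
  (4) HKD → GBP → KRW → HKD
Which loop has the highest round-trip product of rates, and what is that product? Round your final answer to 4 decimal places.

(1) 1.6022 × 0.62247 × 0.91698 = 0.91452
(2) 0.022975 × 19.233 × 2.1475 = 0.94893
(3) 0.45867 × 83.306 × 0.026443 = 1.01039
(4) 0.077181 × 1678.2 × 0.0069856 = 0.90481
Highest is cycle (3) at 1.0104 (>1, arbitrage).

1.0104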